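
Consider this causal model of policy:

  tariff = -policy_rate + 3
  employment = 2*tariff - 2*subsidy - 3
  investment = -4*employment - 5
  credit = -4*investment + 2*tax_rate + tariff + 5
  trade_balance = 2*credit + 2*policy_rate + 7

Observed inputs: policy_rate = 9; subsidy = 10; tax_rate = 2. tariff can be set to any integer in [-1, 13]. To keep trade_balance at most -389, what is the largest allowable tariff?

Intervening on tariff fixes its value directly, overriding its dependence on policy_rate.
Substituting into the employment equation gives employment = 2*tariff - 23.
Substituting into the investment equation gives investment = -8*tariff + 87.
This gives credit = 33*tariff - 339.
So trade_balance = 66*tariff - 653.
Require 66*tariff - 653 ≤ -389, so tariff ≤ 4.
The largest integer in [-1, 13] satisfying this is 4.

tariff = 4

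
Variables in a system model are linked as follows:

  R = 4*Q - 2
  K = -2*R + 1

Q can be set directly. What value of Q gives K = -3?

Substituting into the K equation gives K = -8*Q + 5.
Solve -8*Q + 5 = -3: Q = (-3 - 5) / -8 = 1.

Q = 1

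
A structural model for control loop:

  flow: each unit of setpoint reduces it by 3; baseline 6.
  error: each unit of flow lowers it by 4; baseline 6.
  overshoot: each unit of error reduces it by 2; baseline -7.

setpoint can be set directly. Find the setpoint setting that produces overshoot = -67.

setpoint = 4

Substituting into the error equation gives error = 12*setpoint - 18.
This gives overshoot = -24*setpoint + 29.
Solve -24*setpoint + 29 = -67: setpoint = (-67 - 29) / -24 = 4.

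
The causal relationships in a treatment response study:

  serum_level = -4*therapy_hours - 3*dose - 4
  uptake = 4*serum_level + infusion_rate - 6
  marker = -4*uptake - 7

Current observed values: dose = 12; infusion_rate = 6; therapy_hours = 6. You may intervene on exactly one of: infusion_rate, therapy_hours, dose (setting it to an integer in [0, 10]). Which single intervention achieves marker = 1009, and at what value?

set infusion_rate = 8

Intervening on infusion_rate: with other inputs at their observed values, marker = -4*infusion_rate + 1041. Solving for 1009 gives infusion_rate = 8, within [0, 10].
Intervening on therapy_hours: marker = 64*therapy_hours + 633. Reaching 1009 requires therapy_hours = 47/8, not an integer.
Intervening on dose: marker = 48*dose + 441. Reaching 1009 requires dose = 71/6, not an integer.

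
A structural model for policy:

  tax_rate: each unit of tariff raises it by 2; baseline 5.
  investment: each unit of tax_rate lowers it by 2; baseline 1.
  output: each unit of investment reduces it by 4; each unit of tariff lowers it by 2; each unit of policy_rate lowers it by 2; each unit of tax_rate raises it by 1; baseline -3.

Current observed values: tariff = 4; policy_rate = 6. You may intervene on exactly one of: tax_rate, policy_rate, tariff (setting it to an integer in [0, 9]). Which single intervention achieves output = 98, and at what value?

set policy_rate = 2

Intervening on tax_rate: output = 9*tax_rate - 27. Reaching 98 requires tax_rate = 125/9, not an integer.
Intervening on policy_rate: with other inputs at their observed values, output = -2*policy_rate + 102. Solving for 98 gives policy_rate = 2, within [0, 9].
Intervening on tariff: output = 16*tariff + 26. Reaching 98 requires tariff = 9/2, not an integer.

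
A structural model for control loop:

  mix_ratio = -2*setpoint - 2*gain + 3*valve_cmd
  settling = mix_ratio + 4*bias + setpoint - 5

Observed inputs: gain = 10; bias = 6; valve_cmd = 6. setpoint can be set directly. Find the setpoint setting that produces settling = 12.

Substituting into the mix_ratio equation gives mix_ratio = -2*setpoint - 2.
Substituting into the settling equation gives settling = -setpoint + 17.
Solve -setpoint + 17 = 12: setpoint = (12 - 17) / -1 = 5.

setpoint = 5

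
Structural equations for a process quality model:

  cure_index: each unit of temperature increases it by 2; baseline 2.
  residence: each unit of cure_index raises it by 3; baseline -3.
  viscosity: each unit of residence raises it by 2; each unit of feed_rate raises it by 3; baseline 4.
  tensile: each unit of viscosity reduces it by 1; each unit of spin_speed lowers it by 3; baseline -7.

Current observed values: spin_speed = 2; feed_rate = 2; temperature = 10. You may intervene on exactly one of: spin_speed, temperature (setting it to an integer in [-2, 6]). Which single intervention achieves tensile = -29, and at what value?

Intervening on spin_speed: tensile = -3*spin_speed - 143. Reaching -29 requires spin_speed = -38, outside [-2, 6].
Intervening on temperature: with other inputs at their observed values, tensile = -12*temperature - 29. Solving for -29 gives temperature = 0, within [-2, 6].

set temperature = 0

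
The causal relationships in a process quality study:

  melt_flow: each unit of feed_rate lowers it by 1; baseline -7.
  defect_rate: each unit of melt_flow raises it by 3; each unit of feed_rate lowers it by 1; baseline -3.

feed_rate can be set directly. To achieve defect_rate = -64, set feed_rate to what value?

feed_rate = 10

Substituting into the defect_rate equation gives defect_rate = -4*feed_rate - 24.
Solve -4*feed_rate - 24 = -64: feed_rate = (-64 + 24) / -4 = 10.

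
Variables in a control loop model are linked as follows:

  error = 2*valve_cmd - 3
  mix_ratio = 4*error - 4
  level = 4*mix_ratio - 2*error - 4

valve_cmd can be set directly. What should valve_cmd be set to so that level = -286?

valve_cmd = -8

Substituting into the mix_ratio equation gives mix_ratio = 8*valve_cmd - 16.
Substituting into the level equation gives level = 28*valve_cmd - 62.
Solve 28*valve_cmd - 62 = -286: valve_cmd = (-286 + 62) / 28 = -8.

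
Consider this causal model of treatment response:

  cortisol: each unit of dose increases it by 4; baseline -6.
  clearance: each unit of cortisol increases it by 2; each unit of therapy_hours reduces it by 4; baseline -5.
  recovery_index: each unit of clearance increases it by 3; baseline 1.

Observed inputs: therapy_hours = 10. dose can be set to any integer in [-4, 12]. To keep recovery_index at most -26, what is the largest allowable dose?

dose = 6

Substituting into the clearance equation gives clearance = 8*dose - 57.
So recovery_index = 24*dose - 170.
Require 24*dose - 170 ≤ -26, so dose ≤ 6.
The largest integer in [-4, 12] satisfying this is 6.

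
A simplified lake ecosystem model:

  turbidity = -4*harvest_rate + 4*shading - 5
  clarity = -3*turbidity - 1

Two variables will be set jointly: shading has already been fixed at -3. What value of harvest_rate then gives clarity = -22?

With shading held at -3:
Substituting into the turbidity equation gives turbidity = -4*harvest_rate - 17.
Substituting into the clarity equation gives clarity = 12*harvest_rate + 50.
Solve 12*harvest_rate + 50 = -22: harvest_rate = (-22 - 50) / 12 = -6.

harvest_rate = -6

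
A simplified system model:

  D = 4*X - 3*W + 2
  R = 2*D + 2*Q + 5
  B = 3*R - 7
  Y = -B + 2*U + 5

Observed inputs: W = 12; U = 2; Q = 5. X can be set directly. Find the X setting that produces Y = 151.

Substituting into the D equation gives D = 4*X - 34.
This gives R = 8*X - 53.
Substituting into the B equation gives B = 24*X - 166.
So Y = -24*X + 175.
Solve -24*X + 175 = 151: X = (151 - 175) / -24 = 1.

X = 1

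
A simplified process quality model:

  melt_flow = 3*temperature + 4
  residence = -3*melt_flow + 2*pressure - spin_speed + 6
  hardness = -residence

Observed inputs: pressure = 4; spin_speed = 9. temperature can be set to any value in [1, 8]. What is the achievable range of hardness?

16 to 79

Substituting into the residence equation gives residence = -9*temperature - 7.
So hardness = 9*temperature + 7.
Linear in temperature, so extremes are at the endpoints: temperature = 1 gives hardness = 16; temperature = 8 gives hardness = 79.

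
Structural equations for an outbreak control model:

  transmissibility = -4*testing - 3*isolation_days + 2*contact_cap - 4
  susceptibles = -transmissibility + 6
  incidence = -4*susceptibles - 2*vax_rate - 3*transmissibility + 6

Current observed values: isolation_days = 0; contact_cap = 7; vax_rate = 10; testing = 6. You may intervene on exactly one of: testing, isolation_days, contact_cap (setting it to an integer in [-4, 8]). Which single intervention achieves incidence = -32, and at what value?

set testing = 1

Intervening on testing: with other inputs at their observed values, incidence = -4*testing - 28. Solving for -32 gives testing = 1, within [-4, 8].
Intervening on isolation_days: incidence = -3*isolation_days - 52. Reaching -32 requires isolation_days = -20/3, not an integer.
Intervening on contact_cap: incidence = 2*contact_cap - 66. Reaching -32 requires contact_cap = 17, outside [-4, 8].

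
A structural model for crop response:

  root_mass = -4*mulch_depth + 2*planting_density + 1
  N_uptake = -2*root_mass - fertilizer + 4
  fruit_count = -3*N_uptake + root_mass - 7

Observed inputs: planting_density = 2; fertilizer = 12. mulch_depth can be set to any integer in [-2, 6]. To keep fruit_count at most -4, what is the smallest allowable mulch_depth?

mulch_depth = 2

Substituting into the root_mass equation gives root_mass = -4*mulch_depth + 5.
Substituting into the N_uptake equation gives N_uptake = 8*mulch_depth - 18.
Substituting into the fruit_count equation gives fruit_count = -28*mulch_depth + 52.
Require -28*mulch_depth + 52 ≤ -4, so mulch_depth ≥ 2.
The smallest integer in [-2, 6] satisfying this is 2.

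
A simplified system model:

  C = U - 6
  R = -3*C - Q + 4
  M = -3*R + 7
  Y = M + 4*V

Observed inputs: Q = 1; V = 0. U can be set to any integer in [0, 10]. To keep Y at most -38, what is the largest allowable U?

U = 2

Substituting into the R equation gives R = -3*U + 21.
Substituting into the M equation gives M = 9*U - 56.
This gives Y = 9*U - 56.
Require 9*U - 56 ≤ -38, so U ≤ 2.
The largest integer in [0, 10] satisfying this is 2.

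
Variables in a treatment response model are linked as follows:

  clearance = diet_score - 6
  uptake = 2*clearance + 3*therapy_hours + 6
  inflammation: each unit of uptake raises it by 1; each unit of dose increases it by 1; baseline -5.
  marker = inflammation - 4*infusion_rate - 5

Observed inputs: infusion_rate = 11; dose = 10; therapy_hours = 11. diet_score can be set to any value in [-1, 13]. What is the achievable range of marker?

Substituting into the uptake equation gives uptake = 2*diet_score + 27.
So inflammation = 2*diet_score + 32.
marker becomes 2*diet_score - 17.
Linear in diet_score, so extremes are at the endpoints: diet_score = -1 gives marker = -19; diet_score = 13 gives marker = 9.

-19 to 9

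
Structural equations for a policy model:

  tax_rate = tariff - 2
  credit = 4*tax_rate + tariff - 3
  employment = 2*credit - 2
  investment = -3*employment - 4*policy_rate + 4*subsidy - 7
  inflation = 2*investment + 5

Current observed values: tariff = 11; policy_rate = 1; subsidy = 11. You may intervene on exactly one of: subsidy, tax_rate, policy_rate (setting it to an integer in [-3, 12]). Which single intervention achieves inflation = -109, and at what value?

set tax_rate = 2

Intervening on subsidy: inflation = 8*subsidy - 533. Reaching -109 requires subsidy = 53, outside [-3, 12].
Intervening on tax_rate: with other inputs at their observed values, inflation = -48*tax_rate - 13. Solving for -109 gives tax_rate = 2, within [-3, 12].
Intervening on policy_rate: inflation = -8*policy_rate - 437. Reaching -109 requires policy_rate = -41, outside [-3, 12].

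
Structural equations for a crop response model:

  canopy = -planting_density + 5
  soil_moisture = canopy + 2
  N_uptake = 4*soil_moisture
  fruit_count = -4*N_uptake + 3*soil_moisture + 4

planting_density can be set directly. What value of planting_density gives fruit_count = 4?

Substituting into the soil_moisture equation gives soil_moisture = -planting_density + 7.
Substituting into the N_uptake equation gives N_uptake = -4*planting_density + 28.
This gives fruit_count = 13*planting_density - 87.
Solve 13*planting_density - 87 = 4: planting_density = (4 + 87) / 13 = 7.

planting_density = 7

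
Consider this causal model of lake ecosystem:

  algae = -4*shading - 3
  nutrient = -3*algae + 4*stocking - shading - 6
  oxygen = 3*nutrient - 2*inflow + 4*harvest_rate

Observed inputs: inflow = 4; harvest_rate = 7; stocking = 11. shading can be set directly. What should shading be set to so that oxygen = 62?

Substituting into the nutrient equation gives nutrient = 11*shading + 47.
So oxygen = 33*shading + 161.
Solve 33*shading + 161 = 62: shading = (62 - 161) / 33 = -3.

shading = -3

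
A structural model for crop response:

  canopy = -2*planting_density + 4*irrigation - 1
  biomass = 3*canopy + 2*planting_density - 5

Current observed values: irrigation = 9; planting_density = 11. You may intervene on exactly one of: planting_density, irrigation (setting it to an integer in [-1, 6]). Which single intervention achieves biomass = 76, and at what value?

Intervening on planting_density: with other inputs at their observed values, biomass = -4*planting_density + 100. Solving for 76 gives planting_density = 6, within [-1, 6].
Intervening on irrigation: biomass = 12*irrigation - 52. Reaching 76 requires irrigation = 32/3, not an integer.

set planting_density = 6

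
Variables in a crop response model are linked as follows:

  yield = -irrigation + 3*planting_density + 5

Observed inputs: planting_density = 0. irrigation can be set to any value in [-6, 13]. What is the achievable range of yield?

Substituting into the yield equation gives yield = -irrigation + 5.
Linear in irrigation, so extremes are at the endpoints: irrigation = -6 gives yield = 11; irrigation = 13 gives yield = -8.

-8 to 11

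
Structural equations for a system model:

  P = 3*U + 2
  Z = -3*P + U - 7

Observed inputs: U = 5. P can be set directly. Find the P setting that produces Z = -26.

P = 8

Intervening on P fixes its value directly, overriding its dependence on U.
Substituting into the Z equation gives Z = -3*P - 2.
Solve -3*P - 2 = -26: P = (-26 + 2) / -3 = 8.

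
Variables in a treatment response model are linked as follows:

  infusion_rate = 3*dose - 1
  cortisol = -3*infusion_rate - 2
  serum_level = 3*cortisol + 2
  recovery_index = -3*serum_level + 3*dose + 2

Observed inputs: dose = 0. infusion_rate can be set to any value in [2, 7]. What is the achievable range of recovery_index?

Intervening on infusion_rate fixes its value directly, overriding its dependence on dose.
Substituting into the serum_level equation gives serum_level = -9*infusion_rate - 4.
recovery_index becomes 27*infusion_rate + 14.
Linear in infusion_rate, so extremes are at the endpoints: infusion_rate = 2 gives recovery_index = 68; infusion_rate = 7 gives recovery_index = 203.

68 to 203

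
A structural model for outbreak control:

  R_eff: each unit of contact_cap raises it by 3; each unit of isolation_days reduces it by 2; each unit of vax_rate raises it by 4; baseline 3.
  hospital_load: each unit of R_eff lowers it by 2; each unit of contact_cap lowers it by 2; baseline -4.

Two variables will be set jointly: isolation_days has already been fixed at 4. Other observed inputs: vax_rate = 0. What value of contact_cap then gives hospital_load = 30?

With isolation_days held at 4:
Substituting into the R_eff equation gives R_eff = 3*contact_cap - 5.
This gives hospital_load = -8*contact_cap + 6.
Solve -8*contact_cap + 6 = 30: contact_cap = (30 - 6) / -8 = -3.

contact_cap = -3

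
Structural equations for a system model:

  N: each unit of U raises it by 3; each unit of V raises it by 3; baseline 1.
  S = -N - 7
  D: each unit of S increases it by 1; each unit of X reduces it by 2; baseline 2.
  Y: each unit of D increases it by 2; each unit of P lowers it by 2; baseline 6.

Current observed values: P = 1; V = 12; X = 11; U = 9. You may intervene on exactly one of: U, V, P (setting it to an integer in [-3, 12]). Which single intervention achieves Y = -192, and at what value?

set P = 8

Intervening on U: Y = -6*U - 124. Reaching -192 requires U = 34/3, not an integer.
Intervening on V: Y = -6*V - 106. Reaching -192 requires V = 43/3, not an integer.
Intervening on P: with other inputs at their observed values, Y = -2*P - 176. Solving for -192 gives P = 8, within [-3, 12].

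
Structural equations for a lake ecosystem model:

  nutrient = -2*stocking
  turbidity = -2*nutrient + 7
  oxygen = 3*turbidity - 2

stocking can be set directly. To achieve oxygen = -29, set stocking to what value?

stocking = -4

Substituting into the turbidity equation gives turbidity = 4*stocking + 7.
oxygen becomes 12*stocking + 19.
Solve 12*stocking + 19 = -29: stocking = (-29 - 19) / 12 = -4.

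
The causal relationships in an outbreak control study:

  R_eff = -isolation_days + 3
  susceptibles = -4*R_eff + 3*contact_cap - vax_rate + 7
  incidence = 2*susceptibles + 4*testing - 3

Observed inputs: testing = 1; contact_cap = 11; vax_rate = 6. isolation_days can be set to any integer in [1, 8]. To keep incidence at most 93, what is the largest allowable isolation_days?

isolation_days = 6

Substituting into the susceptibles equation gives susceptibles = 4*isolation_days + 22.
Substituting into the incidence equation gives incidence = 8*isolation_days + 45.
Require 8*isolation_days + 45 ≤ 93, so isolation_days ≤ 6.
The largest integer in [1, 8] satisfying this is 6.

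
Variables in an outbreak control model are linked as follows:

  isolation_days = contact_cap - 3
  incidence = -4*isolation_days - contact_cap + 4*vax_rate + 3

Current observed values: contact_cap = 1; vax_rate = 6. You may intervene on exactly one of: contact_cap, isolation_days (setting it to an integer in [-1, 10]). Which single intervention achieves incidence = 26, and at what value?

set isolation_days = 0

Intervening on contact_cap: incidence = -5*contact_cap + 39. Reaching 26 requires contact_cap = 13/5, not an integer.
Intervening on isolation_days: with other inputs at their observed values, incidence = -4*isolation_days + 26. Solving for 26 gives isolation_days = 0, within [-1, 10].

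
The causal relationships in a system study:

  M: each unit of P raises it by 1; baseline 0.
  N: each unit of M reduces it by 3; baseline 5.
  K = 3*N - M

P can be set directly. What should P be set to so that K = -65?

Substituting into the N equation gives N = -3*P + 5.
Substituting into the K equation gives K = -10*P + 15.
Solve -10*P + 15 = -65: P = (-65 - 15) / -10 = 8.

P = 8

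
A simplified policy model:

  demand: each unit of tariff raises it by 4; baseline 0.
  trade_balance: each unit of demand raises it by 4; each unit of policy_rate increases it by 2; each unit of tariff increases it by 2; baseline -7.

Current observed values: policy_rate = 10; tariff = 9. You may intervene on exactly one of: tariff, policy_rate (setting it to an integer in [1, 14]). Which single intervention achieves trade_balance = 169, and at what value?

Intervening on tariff: trade_balance = 18*tariff + 13. Reaching 169 requires tariff = 26/3, not an integer.
Intervening on policy_rate: with other inputs at their observed values, trade_balance = 2*policy_rate + 155. Solving for 169 gives policy_rate = 7, within [1, 14].

set policy_rate = 7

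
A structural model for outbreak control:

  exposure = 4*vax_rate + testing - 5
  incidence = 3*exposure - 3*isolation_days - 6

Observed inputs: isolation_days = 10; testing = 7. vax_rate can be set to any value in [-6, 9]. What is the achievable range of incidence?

-102 to 78

Substituting into the exposure equation gives exposure = 4*vax_rate + 2.
This gives incidence = 12*vax_rate - 30.
Linear in vax_rate, so extremes are at the endpoints: vax_rate = -6 gives incidence = -102; vax_rate = 9 gives incidence = 78.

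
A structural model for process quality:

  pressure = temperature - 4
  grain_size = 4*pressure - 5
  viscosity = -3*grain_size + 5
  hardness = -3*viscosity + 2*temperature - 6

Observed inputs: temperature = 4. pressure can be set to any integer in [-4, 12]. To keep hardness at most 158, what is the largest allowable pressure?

Intervening on pressure fixes its value directly, overriding its dependence on temperature.
Substituting into the viscosity equation gives viscosity = -12*pressure + 20.
Substituting into the hardness equation gives hardness = 36*pressure - 58.
Require 36*pressure - 58 ≤ 158, so pressure ≤ 6.
The largest integer in [-4, 12] satisfying this is 6.

pressure = 6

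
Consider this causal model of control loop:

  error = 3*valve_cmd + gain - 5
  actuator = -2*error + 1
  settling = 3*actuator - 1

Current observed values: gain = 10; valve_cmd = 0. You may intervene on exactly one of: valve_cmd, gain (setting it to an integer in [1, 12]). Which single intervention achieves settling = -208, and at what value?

set valve_cmd = 10

Intervening on valve_cmd: with other inputs at their observed values, settling = -18*valve_cmd - 28. Solving for -208 gives valve_cmd = 10, within [1, 12].
Intervening on gain: settling = -6*gain + 32. Reaching -208 requires gain = 40, outside [1, 12].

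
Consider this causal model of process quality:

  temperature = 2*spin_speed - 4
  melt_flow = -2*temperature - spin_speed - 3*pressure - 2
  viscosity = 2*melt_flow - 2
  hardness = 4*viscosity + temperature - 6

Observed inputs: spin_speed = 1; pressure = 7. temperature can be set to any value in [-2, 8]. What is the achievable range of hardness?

Intervening on temperature fixes its value directly, overriding its dependence on spin_speed.
Substituting into the melt_flow equation gives melt_flow = -2*temperature - 24.
Substituting into the viscosity equation gives viscosity = -4*temperature - 50.
So hardness = -15*temperature - 206.
Linear in temperature, so extremes are at the endpoints: temperature = -2 gives hardness = -176; temperature = 8 gives hardness = -326.

-326 to -176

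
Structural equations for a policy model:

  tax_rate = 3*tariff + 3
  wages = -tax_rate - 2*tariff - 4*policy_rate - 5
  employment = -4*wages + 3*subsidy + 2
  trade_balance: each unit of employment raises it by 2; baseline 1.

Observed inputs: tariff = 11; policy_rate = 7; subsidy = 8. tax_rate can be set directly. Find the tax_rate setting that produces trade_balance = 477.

tax_rate = -2

Intervening on tax_rate fixes its value directly, overriding its dependence on tariff.
Substituting into the wages equation gives wages = -tax_rate - 55.
So employment = 4*tax_rate + 246.
Substituting into the trade_balance equation gives trade_balance = 8*tax_rate + 493.
Solve 8*tax_rate + 493 = 477: tax_rate = (477 - 493) / 8 = -2.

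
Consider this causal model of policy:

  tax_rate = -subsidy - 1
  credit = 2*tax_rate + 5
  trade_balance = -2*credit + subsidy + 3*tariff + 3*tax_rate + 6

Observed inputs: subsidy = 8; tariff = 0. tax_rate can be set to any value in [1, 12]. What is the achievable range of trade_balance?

Intervening on tax_rate fixes its value directly, overriding its dependence on subsidy.
Substituting into the trade_balance equation gives trade_balance = -tax_rate + 4.
Linear in tax_rate, so extremes are at the endpoints: tax_rate = 1 gives trade_balance = 3; tax_rate = 12 gives trade_balance = -8.

-8 to 3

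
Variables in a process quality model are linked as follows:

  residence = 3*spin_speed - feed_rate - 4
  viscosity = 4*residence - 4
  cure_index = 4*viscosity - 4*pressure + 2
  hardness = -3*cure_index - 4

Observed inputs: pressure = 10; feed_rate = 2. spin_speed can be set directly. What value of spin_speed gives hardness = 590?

Substituting into the residence equation gives residence = 3*spin_speed - 6.
So viscosity = 12*spin_speed - 28.
Substituting into the cure_index equation gives cure_index = 48*spin_speed - 150.
Substituting into the hardness equation gives hardness = -144*spin_speed + 446.
Solve -144*spin_speed + 446 = 590: spin_speed = (590 - 446) / -144 = -1.

spin_speed = -1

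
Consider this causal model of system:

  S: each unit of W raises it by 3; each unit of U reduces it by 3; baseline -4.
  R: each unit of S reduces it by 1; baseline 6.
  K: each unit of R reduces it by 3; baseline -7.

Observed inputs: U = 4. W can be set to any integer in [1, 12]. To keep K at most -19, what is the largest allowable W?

W = 6

Substituting into the S equation gives S = 3*W - 16.
Substituting into the R equation gives R = -3*W + 22.
Substituting into the K equation gives K = 9*W - 73.
Require 9*W - 73 ≤ -19, so W ≤ 6.
The largest integer in [1, 12] satisfying this is 6.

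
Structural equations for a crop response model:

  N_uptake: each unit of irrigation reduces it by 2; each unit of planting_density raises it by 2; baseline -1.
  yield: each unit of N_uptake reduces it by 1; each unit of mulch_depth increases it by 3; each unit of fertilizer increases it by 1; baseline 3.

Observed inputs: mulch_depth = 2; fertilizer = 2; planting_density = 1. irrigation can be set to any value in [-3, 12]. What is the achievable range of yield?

4 to 34

Substituting into the N_uptake equation gives N_uptake = -2*irrigation + 1.
yield becomes 2*irrigation + 10.
Linear in irrigation, so extremes are at the endpoints: irrigation = -3 gives yield = 4; irrigation = 12 gives yield = 34.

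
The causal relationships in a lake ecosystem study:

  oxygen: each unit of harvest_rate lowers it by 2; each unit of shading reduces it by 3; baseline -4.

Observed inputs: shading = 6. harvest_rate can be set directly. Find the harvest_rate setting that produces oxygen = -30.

harvest_rate = 4

Substituting into the oxygen equation gives oxygen = -2*harvest_rate - 22.
Solve -2*harvest_rate - 22 = -30: harvest_rate = (-30 + 22) / -2 = 4.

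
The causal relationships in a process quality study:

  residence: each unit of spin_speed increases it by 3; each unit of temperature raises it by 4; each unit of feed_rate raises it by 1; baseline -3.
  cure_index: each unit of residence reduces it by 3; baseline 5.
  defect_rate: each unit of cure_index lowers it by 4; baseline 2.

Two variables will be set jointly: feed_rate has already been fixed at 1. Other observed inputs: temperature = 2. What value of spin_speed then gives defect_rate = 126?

spin_speed = 2

With feed_rate held at 1:
Substituting into the residence equation gives residence = 3*spin_speed + 6.
This gives cure_index = -9*spin_speed - 13.
Substituting into the defect_rate equation gives defect_rate = 36*spin_speed + 54.
Solve 36*spin_speed + 54 = 126: spin_speed = (126 - 54) / 36 = 2.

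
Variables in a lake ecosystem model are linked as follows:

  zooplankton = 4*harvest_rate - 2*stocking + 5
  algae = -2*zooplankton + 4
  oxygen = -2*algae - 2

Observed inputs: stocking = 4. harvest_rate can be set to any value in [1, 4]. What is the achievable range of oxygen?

-6 to 42

Substituting into the zooplankton equation gives zooplankton = 4*harvest_rate - 3.
So algae = -8*harvest_rate + 10.
Substituting into the oxygen equation gives oxygen = 16*harvest_rate - 22.
Linear in harvest_rate, so extremes are at the endpoints: harvest_rate = 1 gives oxygen = -6; harvest_rate = 4 gives oxygen = 42.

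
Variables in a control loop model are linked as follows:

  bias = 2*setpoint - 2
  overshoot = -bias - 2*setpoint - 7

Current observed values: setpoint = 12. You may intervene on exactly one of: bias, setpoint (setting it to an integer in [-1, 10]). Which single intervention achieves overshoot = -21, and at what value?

set setpoint = 4

Intervening on bias: overshoot = -bias - 31. Reaching -21 requires bias = -10, outside [-1, 10].
Intervening on setpoint: with other inputs at their observed values, overshoot = -4*setpoint - 5. Solving for -21 gives setpoint = 4, within [-1, 10].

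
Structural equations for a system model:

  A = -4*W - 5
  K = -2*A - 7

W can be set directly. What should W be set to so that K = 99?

W = 12

Substituting into the K equation gives K = 8*W + 3.
Solve 8*W + 3 = 99: W = (99 - 3) / 8 = 12.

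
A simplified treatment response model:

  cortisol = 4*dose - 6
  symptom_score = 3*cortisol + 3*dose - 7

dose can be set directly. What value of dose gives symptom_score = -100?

dose = -5

Substituting into the symptom_score equation gives symptom_score = 15*dose - 25.
Solve 15*dose - 25 = -100: dose = (-100 + 25) / 15 = -5.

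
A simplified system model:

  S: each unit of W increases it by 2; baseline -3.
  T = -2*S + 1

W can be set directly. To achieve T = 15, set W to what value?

Substituting into the T equation gives T = -4*W + 7.
Solve -4*W + 7 = 15: W = (15 - 7) / -4 = -2.

W = -2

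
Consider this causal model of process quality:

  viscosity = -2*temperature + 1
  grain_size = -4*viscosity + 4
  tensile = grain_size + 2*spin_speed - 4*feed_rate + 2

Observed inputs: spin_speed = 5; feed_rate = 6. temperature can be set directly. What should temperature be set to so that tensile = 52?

Substituting into the grain_size equation gives grain_size = 8*temperature.
tensile becomes 8*temperature - 12.
Solve 8*temperature - 12 = 52: temperature = (52 + 12) / 8 = 8.

temperature = 8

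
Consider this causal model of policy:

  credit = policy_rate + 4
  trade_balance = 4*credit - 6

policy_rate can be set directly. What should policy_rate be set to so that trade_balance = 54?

Substituting into the trade_balance equation gives trade_balance = 4*policy_rate + 10.
Solve 4*policy_rate + 10 = 54: policy_rate = (54 - 10) / 4 = 11.

policy_rate = 11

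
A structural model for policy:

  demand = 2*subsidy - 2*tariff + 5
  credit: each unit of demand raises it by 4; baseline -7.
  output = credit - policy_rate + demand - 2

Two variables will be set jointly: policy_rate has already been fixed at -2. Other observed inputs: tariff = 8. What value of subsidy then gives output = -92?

subsidy = -3

With policy_rate held at -2:
Substituting into the demand equation gives demand = 2*subsidy - 11.
So credit = 8*subsidy - 51.
Substituting into the output equation gives output = 10*subsidy - 62.
Solve 10*subsidy - 62 = -92: subsidy = (-92 + 62) / 10 = -3.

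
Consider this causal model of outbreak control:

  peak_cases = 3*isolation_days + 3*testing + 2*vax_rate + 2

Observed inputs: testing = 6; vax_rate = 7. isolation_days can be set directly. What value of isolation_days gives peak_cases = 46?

Substituting into the peak_cases equation gives peak_cases = 3*isolation_days + 34.
Solve 3*isolation_days + 34 = 46: isolation_days = (46 - 34) / 3 = 4.

isolation_days = 4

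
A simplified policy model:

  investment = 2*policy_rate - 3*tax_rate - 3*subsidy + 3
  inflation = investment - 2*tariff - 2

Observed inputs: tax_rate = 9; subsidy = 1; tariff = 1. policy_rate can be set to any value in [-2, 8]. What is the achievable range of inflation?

-35 to -15

Substituting into the investment equation gives investment = 2*policy_rate - 27.
Substituting into the inflation equation gives inflation = 2*policy_rate - 31.
Linear in policy_rate, so extremes are at the endpoints: policy_rate = -2 gives inflation = -35; policy_rate = 8 gives inflation = -15.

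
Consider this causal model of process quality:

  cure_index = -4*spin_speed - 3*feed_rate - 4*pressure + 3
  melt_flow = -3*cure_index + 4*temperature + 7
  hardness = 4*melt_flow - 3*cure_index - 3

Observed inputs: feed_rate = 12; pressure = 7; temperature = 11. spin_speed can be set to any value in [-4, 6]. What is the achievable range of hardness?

876 to 1476

Substituting into the cure_index equation gives cure_index = -4*spin_speed - 61.
Substituting into the melt_flow equation gives melt_flow = 12*spin_speed + 234.
hardness becomes 60*spin_speed + 1116.
Linear in spin_speed, so extremes are at the endpoints: spin_speed = -4 gives hardness = 876; spin_speed = 6 gives hardness = 1476.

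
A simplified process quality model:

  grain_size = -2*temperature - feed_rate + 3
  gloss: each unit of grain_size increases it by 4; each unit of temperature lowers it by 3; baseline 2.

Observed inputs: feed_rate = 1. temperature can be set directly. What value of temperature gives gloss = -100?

temperature = 10

Substituting into the grain_size equation gives grain_size = -2*temperature + 2.
So gloss = -11*temperature + 10.
Solve -11*temperature + 10 = -100: temperature = (-100 - 10) / -11 = 10.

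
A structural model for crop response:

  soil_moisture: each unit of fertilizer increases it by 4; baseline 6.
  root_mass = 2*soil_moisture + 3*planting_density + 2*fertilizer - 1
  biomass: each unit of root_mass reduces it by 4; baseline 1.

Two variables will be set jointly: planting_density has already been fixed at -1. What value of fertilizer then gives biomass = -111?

fertilizer = 2

With planting_density held at -1:
Substituting into the root_mass equation gives root_mass = 10*fertilizer + 8.
Substituting into the biomass equation gives biomass = -40*fertilizer - 31.
Solve -40*fertilizer - 31 = -111: fertilizer = (-111 + 31) / -40 = 2.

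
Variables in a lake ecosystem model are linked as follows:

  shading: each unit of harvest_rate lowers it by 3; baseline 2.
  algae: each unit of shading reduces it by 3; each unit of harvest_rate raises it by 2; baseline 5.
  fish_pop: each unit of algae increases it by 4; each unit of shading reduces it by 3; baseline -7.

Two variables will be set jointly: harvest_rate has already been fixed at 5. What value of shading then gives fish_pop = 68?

With harvest_rate held at 5:
Intervening on shading fixes its value directly, overriding its dependence on harvest_rate.
Substituting into the algae equation gives algae = -3*shading + 15.
Substituting into the fish_pop equation gives fish_pop = -15*shading + 53.
Solve -15*shading + 53 = 68: shading = (68 - 53) / -15 = -1.

shading = -1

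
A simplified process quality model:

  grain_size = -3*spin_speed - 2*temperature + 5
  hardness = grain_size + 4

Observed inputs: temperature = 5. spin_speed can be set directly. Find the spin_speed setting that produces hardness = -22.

Substituting into the grain_size equation gives grain_size = -3*spin_speed - 5.
Substituting into the hardness equation gives hardness = -3*spin_speed - 1.
Solve -3*spin_speed - 1 = -22: spin_speed = (-22 + 1) / -3 = 7.

spin_speed = 7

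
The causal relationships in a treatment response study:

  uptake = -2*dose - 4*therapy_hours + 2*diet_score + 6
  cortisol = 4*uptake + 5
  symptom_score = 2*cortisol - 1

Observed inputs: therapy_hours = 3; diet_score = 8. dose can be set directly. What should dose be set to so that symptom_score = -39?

Substituting into the uptake equation gives uptake = -2*dose + 10.
Substituting into the cortisol equation gives cortisol = -8*dose + 45.
So symptom_score = -16*dose + 89.
Solve -16*dose + 89 = -39: dose = (-39 - 89) / -16 = 8.

dose = 8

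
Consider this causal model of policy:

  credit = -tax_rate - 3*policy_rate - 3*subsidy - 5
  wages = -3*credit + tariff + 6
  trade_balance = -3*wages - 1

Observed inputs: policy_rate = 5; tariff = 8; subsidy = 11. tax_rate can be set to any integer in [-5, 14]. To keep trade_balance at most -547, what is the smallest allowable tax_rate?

tax_rate = 3

Substituting into the credit equation gives credit = -tax_rate - 53.
This gives wages = 3*tax_rate + 173.
Substituting into the trade_balance equation gives trade_balance = -9*tax_rate - 520.
Require -9*tax_rate - 520 ≤ -547, so tax_rate ≥ 3.
The smallest integer in [-5, 14] satisfying this is 3.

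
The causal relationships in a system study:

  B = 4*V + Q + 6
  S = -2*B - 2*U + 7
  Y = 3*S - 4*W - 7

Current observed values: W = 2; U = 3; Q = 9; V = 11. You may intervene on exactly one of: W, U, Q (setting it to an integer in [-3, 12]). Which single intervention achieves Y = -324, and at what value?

Intervening on W: Y = -4*W - 358. Reaching -324 requires W = -17/2, not an integer.
Intervening on U: Y = -6*U - 348. Reaching -324 requires U = -4, outside [-3, 12].
Intervening on Q: with other inputs at their observed values, Y = -6*Q - 312. Solving for -324 gives Q = 2, within [-3, 12].

set Q = 2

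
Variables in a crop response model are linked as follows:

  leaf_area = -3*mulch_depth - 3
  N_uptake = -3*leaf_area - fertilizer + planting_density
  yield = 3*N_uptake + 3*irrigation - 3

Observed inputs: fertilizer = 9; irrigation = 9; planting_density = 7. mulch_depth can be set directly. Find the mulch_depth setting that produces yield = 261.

Substituting into the N_uptake equation gives N_uptake = 9*mulch_depth + 7.
Substituting into the yield equation gives yield = 27*mulch_depth + 45.
Solve 27*mulch_depth + 45 = 261: mulch_depth = (261 - 45) / 27 = 8.

mulch_depth = 8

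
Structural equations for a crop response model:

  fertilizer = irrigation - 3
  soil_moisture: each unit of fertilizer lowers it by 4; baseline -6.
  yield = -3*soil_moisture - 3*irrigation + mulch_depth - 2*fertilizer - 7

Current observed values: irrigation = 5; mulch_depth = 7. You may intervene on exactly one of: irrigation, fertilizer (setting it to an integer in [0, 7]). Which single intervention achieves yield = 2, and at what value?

Intervening on irrigation: with other inputs at their observed values, yield = 7*irrigation - 12. Solving for 2 gives irrigation = 2, within [0, 7].
Intervening on fertilizer: yield = 10*fertilizer + 3. Reaching 2 requires fertilizer = -1/10, not an integer.

set irrigation = 2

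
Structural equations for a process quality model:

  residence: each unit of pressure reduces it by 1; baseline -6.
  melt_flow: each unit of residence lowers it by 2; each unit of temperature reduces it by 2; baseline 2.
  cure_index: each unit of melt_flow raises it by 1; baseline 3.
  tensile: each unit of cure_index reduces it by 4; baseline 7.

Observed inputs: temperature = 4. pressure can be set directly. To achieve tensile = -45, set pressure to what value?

pressure = 2

Substituting into the melt_flow equation gives melt_flow = 2*pressure + 6.
So cure_index = 2*pressure + 9.
So tensile = -8*pressure - 29.
Solve -8*pressure - 29 = -45: pressure = (-45 + 29) / -8 = 2.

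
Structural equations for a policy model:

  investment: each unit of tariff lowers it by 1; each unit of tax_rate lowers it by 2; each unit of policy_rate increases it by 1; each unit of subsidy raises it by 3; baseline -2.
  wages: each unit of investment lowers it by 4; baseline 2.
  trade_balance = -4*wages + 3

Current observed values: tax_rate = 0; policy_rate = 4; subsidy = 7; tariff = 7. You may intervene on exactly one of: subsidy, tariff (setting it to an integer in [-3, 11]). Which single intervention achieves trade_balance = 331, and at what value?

set tariff = 2

Intervening on subsidy: trade_balance = 48*subsidy - 85. Reaching 331 requires subsidy = 26/3, not an integer.
Intervening on tariff: with other inputs at their observed values, trade_balance = -16*tariff + 363. Solving for 331 gives tariff = 2, within [-3, 11].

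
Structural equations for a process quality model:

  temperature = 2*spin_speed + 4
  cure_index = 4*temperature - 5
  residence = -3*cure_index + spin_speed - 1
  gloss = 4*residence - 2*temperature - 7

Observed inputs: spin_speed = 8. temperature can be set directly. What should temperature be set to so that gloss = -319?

Intervening on temperature fixes its value directly, overriding its dependence on spin_speed.
Substituting into the residence equation gives residence = -12*temperature + 22.
This gives gloss = -50*temperature + 81.
Solve -50*temperature + 81 = -319: temperature = (-319 - 81) / -50 = 8.

temperature = 8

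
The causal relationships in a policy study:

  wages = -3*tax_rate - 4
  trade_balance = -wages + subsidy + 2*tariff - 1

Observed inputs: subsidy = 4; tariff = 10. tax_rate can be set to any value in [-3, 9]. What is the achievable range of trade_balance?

Substituting into the trade_balance equation gives trade_balance = 3*tax_rate + 27.
Linear in tax_rate, so extremes are at the endpoints: tax_rate = -3 gives trade_balance = 18; tax_rate = 9 gives trade_balance = 54.

18 to 54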